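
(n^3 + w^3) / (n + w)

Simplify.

n^2 - n*w + w^2

w^3 + n^3 = (n + w)(n^2 - n*w + w^2).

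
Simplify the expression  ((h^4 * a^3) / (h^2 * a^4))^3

h^6/a^3

Inside the bracket: h^2 * (a^-1)
Raise to the power 3: h^6 * (a^-3)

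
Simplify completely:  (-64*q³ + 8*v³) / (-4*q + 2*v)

(2*v)^3 - (4*q)^3 = (-4*q + 2*v)(16*q² + 8*q*v + 4*v²).

16*q² + 8*q*v + 4*v²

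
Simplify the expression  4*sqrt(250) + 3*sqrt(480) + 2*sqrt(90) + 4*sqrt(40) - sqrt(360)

4*sqrt(250) = 20*sqrt(10); 3*sqrt(480) = 12*sqrt(30); 2*sqrt(90) = 6*sqrt(10); 4*sqrt(40) = 8*sqrt(10); sqrt(360) = 6*sqrt(10)

12*sqrt(30) + 28*sqrt(10)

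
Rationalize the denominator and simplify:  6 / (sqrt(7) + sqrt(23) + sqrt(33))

Group as (sqrt(7) + sqrt(33)) + sqrt(23); multiply by (sqrt(7) + sqrt(33)) - sqrt(23), then rationalise the remaining surd.

(-12*sqrt(5313) - 18*sqrt(33) + 102*sqrt(23) + 294*sqrt(7))/635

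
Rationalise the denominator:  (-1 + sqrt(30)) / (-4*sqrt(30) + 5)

Multiply numerator and denominator by 5 + 4*sqrt(30).
Denominator becomes -455; numerator becomes sqrt(30) + 115.

(-115 - sqrt(30))/455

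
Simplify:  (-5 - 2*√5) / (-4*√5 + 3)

(55 + 26*√5)/71

Multiply numerator and denominator by 3 + 4*√5.
Denominator becomes -71; numerator becomes -26*√5 - 55.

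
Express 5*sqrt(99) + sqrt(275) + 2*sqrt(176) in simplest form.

28*sqrt(11)

5*sqrt(99) = 15*sqrt(11); sqrt(275) = 5*sqrt(11); 2*sqrt(176) = 8*sqrt(11)
Combine: (15 + 5 + 8)·sqrt(11) = 28*sqrt(11)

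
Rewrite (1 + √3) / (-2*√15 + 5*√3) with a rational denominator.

Multiply numerator and denominator by 2*√15 + 5*√3.
Denominator becomes 15; numerator becomes 2*√15 + 5*√3 + 6*√5 + 15.

(2*√15 + 5*√3 + 6*√5 + 15)/15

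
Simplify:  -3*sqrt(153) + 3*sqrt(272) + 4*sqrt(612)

3*sqrt(153) = 9*sqrt(17); 3*sqrt(272) = 12*sqrt(17); 4*sqrt(612) = 24*sqrt(17)
Combine: (-9 + 12 + 24)·sqrt(17) = 27*sqrt(17)

27*sqrt(17)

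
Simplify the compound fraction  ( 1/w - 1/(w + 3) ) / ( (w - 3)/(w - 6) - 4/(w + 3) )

(3*w - 18)/(w**3 - 4*w**2 + 15*w)

Numerator: 1/w - 1/(w + 3) = 3/(w**2 + 3*w)
Denominator: (w - 3)/(w - 6) - 4/(w + 3) = (w**2 - 4*w + 15)/(w**2 - 3*w - 18)
Divide: (3/(w**2 + 3*w)) · ((w**2 - 3*w - 18)/(w**2 - 4*w + 15)) = (3*w - 18)/(w**3 - 4*w**2 + 15*w)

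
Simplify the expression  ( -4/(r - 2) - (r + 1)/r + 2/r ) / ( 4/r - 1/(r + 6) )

Numerator: -4/(r - 2) - (r + 1)/r + 2/r = (-r² - r - 2)/(r² - 2*r)
Denominator: 4/r - 1/(r + 6) = (3*r + 24)/(r² + 6*r)
Divide: ((-r² - r - 2)/(r² - 2*r)) · ((r² + 6*r)/(3*r + 24)) = (-r³ - 7*r² - 8*r - 12)/(3*r² + 18*r - 48)

(-r³ - 7*r² - 8*r - 12)/(3*r² + 18*r - 48)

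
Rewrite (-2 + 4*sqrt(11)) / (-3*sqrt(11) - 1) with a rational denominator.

(-67 + 5*sqrt(11))/49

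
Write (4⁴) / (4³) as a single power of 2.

2^2

4⁴ = 2^8; 4³ = 2^6
Combine exponents: 2^2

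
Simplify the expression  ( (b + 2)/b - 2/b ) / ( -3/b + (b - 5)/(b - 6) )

(b^2 - 6*b)/(b^2 - 8*b + 18)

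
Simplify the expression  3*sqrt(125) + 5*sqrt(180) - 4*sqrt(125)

3*sqrt(125) = 15*sqrt(5); 5*sqrt(180) = 30*sqrt(5); 4*sqrt(125) = 20*sqrt(5)
Combine: (15 + 30 - 20)·sqrt(5) = 25*sqrt(5)

25*sqrt(5)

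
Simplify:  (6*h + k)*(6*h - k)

Product of conjugates: (P+Q)(P-Q) = P**2 - Q**2.

36*h**2 - k**2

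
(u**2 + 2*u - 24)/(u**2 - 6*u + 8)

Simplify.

(u + 6)/(u - 2)

Factor: u**2 + 2*u - 24 = (u + 6)*(u - 4);  u**2 - 6*u + 8 = (u - 2)*(u - 4)
Cancel the common factor (u - 4).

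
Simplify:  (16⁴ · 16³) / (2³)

2^25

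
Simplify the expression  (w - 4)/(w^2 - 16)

1/(w + 4)

Factor: w^2 - 16 = (w + 4)*(w - 4)
Cancel the common factor (w - 4).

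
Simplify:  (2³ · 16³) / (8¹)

2³ = 2^3; 16³ = 2^12; 8¹ = 2^3
Combine exponents: 2^12

2^12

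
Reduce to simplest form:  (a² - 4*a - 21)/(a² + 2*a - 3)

Factor: a² - 4*a - 21 = (a - 7)·(a + 3);  a² + 2*a - 3 = (a - 1)·(a + 3)
Cancel the common factor (a + 3).

(a - 7)/(a - 1)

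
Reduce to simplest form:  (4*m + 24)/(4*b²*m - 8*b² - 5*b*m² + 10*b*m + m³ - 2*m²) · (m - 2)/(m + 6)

Factor: 4*m + 24 = 4·(m + 6);  4*b²*m - 8*b² - 5*b*m² + 10*b*m + m³ - 2*m² = (-b + m)·(-4*b + m)·(m - 2)
Cancel the common factors (m + 6), (m - 2).

4/(4*b² - 5*b*m + m²)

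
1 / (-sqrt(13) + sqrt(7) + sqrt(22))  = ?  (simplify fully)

Group as (sqrt(7) + sqrt(22)) - sqrt(13); multiply by (sqrt(7) + sqrt(22)) + sqrt(13), then rationalise the remaining surd.

(-8*sqrt(13) - sqrt(22) + 14*sqrt(7) + sqrt(2002))/180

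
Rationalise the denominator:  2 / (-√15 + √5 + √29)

(-38*√15 - 18*√29 + 78*√5 + 20*√87)/219

Group as (√5 + √29) - √15; multiply by (√5 + √29) + √15, then rationalise the remaining surd.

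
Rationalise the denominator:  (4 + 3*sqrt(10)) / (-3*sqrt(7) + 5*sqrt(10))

Multiply numerator and denominator by 3*sqrt(7) + 5*sqrt(10).
Denominator becomes 187; numerator becomes 12*sqrt(7) + 20*sqrt(10) + 9*sqrt(70) + 150.

(12*sqrt(7) + 20*sqrt(10) + 9*sqrt(70) + 150)/187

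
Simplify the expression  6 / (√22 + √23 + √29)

Group as (√22 + √29) + √23; multiply by (√22 + √29) - √23, then rationalise the remaining surd.

(-3*√14674 + 24*√29 + 42*√23 + 45*√22)/442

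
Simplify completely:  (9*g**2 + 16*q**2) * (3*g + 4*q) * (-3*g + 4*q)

-81*g**4 + 256*q**4

((4*q)+(3*g))((4*q)-(3*g)) = -9*g**2 + 16*q**2; continue pairing.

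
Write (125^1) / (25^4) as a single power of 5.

5^(-5)

125^1 = 5^3; 25^4 = 5^8
Combine exponents: 5^(-5)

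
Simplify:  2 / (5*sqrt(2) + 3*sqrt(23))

(-10*sqrt(2) + 6*sqrt(23))/157

Multiply numerator and denominator by -3*sqrt(23) + 5*sqrt(2).
Denominator becomes -157; numerator becomes -6*sqrt(23) + 10*sqrt(2).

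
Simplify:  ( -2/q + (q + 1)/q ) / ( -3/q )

-q/3 + 1/3

Numerator: -2/q + (q + 1)/q = (q - 1)/q
Denominator: -3/q = -3/q
Divide: ((q - 1)/q) · (-q/3) = -q/3 + 1/3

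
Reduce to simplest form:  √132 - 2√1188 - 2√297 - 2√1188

√132 = 2*√33; 2√1188 = 12*√33; 2√297 = 6*√33; 2√1188 = 12*√33
Combine: (2 - 12 - 6 - 12)·√33 = -28*√33

-28*√33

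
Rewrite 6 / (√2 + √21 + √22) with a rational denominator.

Group as (√2 + √22) + √21; multiply by (√2 + √22) - √21, then rationalise the remaining surd.

(-24*√231 + 6*√22 + 18*√21 + 246*√2)/167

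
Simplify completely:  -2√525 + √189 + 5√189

2√525 = 10*√21; √189 = 3*√21; 5√189 = 15*√21
Combine: (-10 + 3 + 15)·√21 = 8*√21

8*√21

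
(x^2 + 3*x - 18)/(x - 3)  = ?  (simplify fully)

x + 6

Factor: x^2 + 3*x - 18 = (x + 6)*(x - 3)
Cancel the common factor (x - 3).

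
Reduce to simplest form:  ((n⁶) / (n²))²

n⁸

Inside the bracket: n⁴
Raise to the power 2: n⁸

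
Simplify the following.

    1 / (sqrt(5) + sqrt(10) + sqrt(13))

(-5*sqrt(26) + sqrt(13) + 4*sqrt(10) + 9*sqrt(5))/98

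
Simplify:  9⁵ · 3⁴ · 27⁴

3^26

9⁵ = 3^10; 3⁴ = 3^4; 27⁴ = 3^12
Combine exponents: 3^26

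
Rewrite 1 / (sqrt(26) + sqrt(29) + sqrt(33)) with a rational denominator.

(-sqrt(24882) + 11*sqrt(33) + 15*sqrt(29) + 18*sqrt(26))/1266

Group as (sqrt(26) + sqrt(33)) + sqrt(29); multiply by (sqrt(26) + sqrt(33)) - sqrt(29), then rationalise the remaining surd.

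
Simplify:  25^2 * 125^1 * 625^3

5^19

25^2 = 5^4; 125^1 = 5^3; 625^3 = 5^12
Combine exponents: 5^19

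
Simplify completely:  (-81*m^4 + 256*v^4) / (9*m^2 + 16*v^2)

-81*m^4 + 256*v^4 factors as (-3*m + 4*v)*(3*m + 4*v)*(9*m^2 + 16*v^2).

-9*m^2 + 16*v^2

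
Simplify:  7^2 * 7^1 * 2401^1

7^7

7^2 = 7^2; 7^1 = 7^1; 2401^1 = 7^4
Combine exponents: 7^7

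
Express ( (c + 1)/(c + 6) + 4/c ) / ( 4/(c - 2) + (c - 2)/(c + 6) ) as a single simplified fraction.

Numerator: (c + 1)/(c + 6) + 4/c = (c² + 5*c + 24)/(c² + 6*c)
Denominator: 4/(c - 2) + (c - 2)/(c + 6) = (c² + 28)/(c² + 4*c - 12)
Divide: ((c² + 5*c + 24)/(c² + 6*c)) · ((c² + 4*c - 12)/(c² + 28)) = (c³ + 3*c² + 14*c - 48)/(c³ + 28*c)

(c³ + 3*c² + 14*c - 48)/(c³ + 28*c)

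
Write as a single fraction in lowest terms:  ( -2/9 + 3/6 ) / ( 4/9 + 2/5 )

25/76

Numerator: -2/9 + 3/6 = 5/18
Denominator: 4/9 + 2/5 = 38/45
Divide: (5/18) · (45/38) = 25/76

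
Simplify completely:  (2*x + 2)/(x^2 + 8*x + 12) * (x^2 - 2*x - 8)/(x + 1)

Factor: 2*x + 2 = 2*(x + 1);  x^2 + 8*x + 12 = (x + 6)*(x + 2);  x^2 - 2*x - 8 = (x + 2)*(x - 4)
Cancel the common factors (x + 2), (x + 1).

(2*x - 8)/(x + 6)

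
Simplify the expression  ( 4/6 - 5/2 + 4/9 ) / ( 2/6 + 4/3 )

-5/6

Numerator: 4/6 - 5/2 + 4/9 = -25/18
Denominator: 2/6 + 4/3 = 5/3
Divide: (-25/18) · (3/5) = -5/6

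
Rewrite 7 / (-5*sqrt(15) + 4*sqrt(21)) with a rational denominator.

Multiply numerator and denominator by 4*sqrt(21) + 5*sqrt(15).
Denominator becomes -39; numerator becomes 28*sqrt(21) + 35*sqrt(15).

(-35*sqrt(15) - 28*sqrt(21))/39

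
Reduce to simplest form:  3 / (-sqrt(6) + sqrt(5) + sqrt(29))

(-15*sqrt(5) - sqrt(870) + 14*sqrt(6) + 9*sqrt(29))/34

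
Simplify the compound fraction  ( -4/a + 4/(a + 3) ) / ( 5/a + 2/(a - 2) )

(-12*a + 24)/(7*a² + 11*a - 30)

Numerator: -4/a + 4/(a + 3) = -12/(a² + 3*a)
Denominator: 5/a + 2/(a - 2) = (7*a - 10)/(a² - 2*a)
Divide: (-12/(a² + 3*a)) · ((a² - 2*a)/(7*a - 10)) = (-12*a + 24)/(7*a² + 11*a - 30)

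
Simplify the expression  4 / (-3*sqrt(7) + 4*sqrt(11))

(12*sqrt(7) + 16*sqrt(11))/113

Multiply numerator and denominator by 3*sqrt(7) + 4*sqrt(11).
Denominator becomes 113; numerator becomes 12*sqrt(7) + 16*sqrt(11).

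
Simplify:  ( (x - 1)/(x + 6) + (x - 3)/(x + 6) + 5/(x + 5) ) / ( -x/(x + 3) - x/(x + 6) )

Numerator: (x - 1)/(x + 6) + (x - 3)/(x + 6) + 5/(x + 5) = (2*x^2 + 11*x + 10)/(x^2 + 11*x + 30)
Denominator: -x/(x + 3) - x/(x + 6) = (-2*x^2 - 9*x)/(x^2 + 9*x + 18)
Divide: ((2*x^2 + 11*x + 10)/(x^2 + 11*x + 30)) · ((x^2 + 9*x + 18)/(-2*x^2 - 9*x)) = (-2*x^3 - 17*x^2 - 43*x - 30)/(2*x^3 + 19*x^2 + 45*x)

(-2*x^3 - 17*x^2 - 43*x - 30)/(2*x^3 + 19*x^2 + 45*x)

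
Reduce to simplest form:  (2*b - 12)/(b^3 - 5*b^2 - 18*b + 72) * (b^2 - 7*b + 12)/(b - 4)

2/(b + 4)

Factor: 2*b - 12 = 2*(b - 6);  b^3 - 5*b^2 - 18*b + 72 = (b - 6)*(b - 3)*(b + 4);  b^2 - 7*b + 12 = (b - 4)*(b - 3)
Cancel the common factors (b - 6), (b - 3), (b - 4).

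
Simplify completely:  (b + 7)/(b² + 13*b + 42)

Factor: b² + 13*b + 42 = (b + 7)·(b + 6)
Cancel the common factor (b + 7).

1/(b + 6)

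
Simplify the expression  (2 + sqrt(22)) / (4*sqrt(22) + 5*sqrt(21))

Multiply numerator and denominator by -5*sqrt(21) + 4*sqrt(22).
Denominator becomes -173; numerator becomes -5*sqrt(462) - 10*sqrt(21) + 8*sqrt(22) + 88.

(-88 - 8*sqrt(22) + 10*sqrt(21) + 5*sqrt(462))/173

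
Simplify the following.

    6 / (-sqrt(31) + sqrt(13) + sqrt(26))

(-12*sqrt(31) + 27*sqrt(26) + 66*sqrt(13) + 39*sqrt(62))/322

Group as (sqrt(13) + sqrt(26)) - sqrt(31); multiply by (sqrt(13) + sqrt(26)) + sqrt(31), then rationalise the remaining surd.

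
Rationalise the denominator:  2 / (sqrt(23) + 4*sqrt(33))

(-2*sqrt(23) + 8*sqrt(33))/505

Multiply numerator and denominator by -4*sqrt(33) + sqrt(23).
Denominator becomes -505; numerator becomes -8*sqrt(33) + 2*sqrt(23).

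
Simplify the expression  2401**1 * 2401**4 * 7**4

2401**1 = 7**4; 2401**4 = 7**16; 7**4 = 7**4
Combine exponents: 7**24

7**24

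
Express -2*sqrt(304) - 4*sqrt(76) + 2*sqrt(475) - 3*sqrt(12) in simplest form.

2*sqrt(304) = 8*sqrt(19); 4*sqrt(76) = 8*sqrt(19); 2*sqrt(475) = 10*sqrt(19); 3*sqrt(12) = 6*sqrt(3)

-6*sqrt(19) - 6*sqrt(3)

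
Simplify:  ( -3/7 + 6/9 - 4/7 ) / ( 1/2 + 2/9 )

Numerator: -3/7 + 6/9 - 4/7 = -1/3
Denominator: 1/2 + 2/9 = 13/18
Divide: (-1/3) · (18/13) = -6/13

-6/13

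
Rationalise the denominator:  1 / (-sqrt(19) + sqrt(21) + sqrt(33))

(-35*sqrt(19) + 7*sqrt(33) + 31*sqrt(21) + 6*sqrt(1463))/1547

Group as (sqrt(21) + sqrt(33)) - sqrt(19); multiply by (sqrt(21) + sqrt(33)) + sqrt(19), then rationalise the remaining surd.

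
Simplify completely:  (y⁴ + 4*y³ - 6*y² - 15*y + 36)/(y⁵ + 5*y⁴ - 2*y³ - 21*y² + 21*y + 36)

1/(y + 1)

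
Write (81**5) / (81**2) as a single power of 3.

81**5 = 3**20; 81**2 = 3**8
Combine exponents: 3**12

3**12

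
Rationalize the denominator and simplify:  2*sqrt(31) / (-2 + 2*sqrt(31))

(sqrt(31) + 31)/30

Multiply numerator and denominator by -2*sqrt(31) - 2.
Denominator becomes -120; numerator becomes -124 - 4*sqrt(31).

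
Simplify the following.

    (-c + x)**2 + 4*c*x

(c + x)**2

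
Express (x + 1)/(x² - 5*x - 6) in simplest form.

Factor: x² - 5*x - 6 = (x - 6)·(x + 1)
Cancel the common factor (x + 1).

1/(x - 6)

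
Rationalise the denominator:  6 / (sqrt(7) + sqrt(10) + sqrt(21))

Group as (sqrt(7) + sqrt(10)) + sqrt(21); multiply by (sqrt(7) + sqrt(10)) - sqrt(21), then rationalise the remaining surd.

(-7*sqrt(30) - 2*sqrt(21) + 9*sqrt(10) + 12*sqrt(7))/22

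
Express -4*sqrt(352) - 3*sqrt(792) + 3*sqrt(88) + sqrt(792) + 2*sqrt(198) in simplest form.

4*sqrt(352) = 16*sqrt(22); 3*sqrt(792) = 18*sqrt(22); 3*sqrt(88) = 6*sqrt(22); sqrt(792) = 6*sqrt(22); 2*sqrt(198) = 6*sqrt(22)
Combine: (-16 - 18 + 6 + 6 + 6)·sqrt(22) = -16*sqrt(22)

-16*sqrt(22)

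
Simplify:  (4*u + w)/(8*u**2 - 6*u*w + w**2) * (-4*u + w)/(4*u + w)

-1/(2*u - w)

Factor: 8*u**2 - 6*u*w + w**2 = (-4*u + w)*(-2*u + w)
Cancel the common factors (-4*u + w), (4*u + w).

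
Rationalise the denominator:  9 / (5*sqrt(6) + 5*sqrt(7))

Multiply numerator and denominator by -5*sqrt(7) + 5*sqrt(6).
Denominator becomes -25; numerator becomes -45*sqrt(7) + 45*sqrt(6).

(-9*sqrt(6) + 9*sqrt(7))/5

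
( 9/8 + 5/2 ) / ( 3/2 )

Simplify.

Numerator: 9/8 + 5/2 = 29/8
Denominator: 3/2 = 3/2
Divide: (29/8) · (2/3) = 29/12

29/12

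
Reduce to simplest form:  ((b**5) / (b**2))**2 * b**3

Inside the bracket: b**3
Raise to the power 2: b**6
Multiply by b**3: add exponents.

b**9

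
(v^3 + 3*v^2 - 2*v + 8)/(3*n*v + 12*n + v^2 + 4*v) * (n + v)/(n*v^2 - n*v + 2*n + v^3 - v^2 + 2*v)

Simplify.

Factor: v^3 + 3*v^2 - 2*v + 8 = (v^2 - v + 2)*(v + 4);  3*n*v + 12*n + v^2 + 4*v = (3*n + v)*(v + 4);  n*v^2 - n*v + 2*n + v^3 - v^2 + 2*v = (n + v)*(v^2 - v + 2)
Cancel the common factors (v^2 - v + 2), (n + v), (v + 4).

1/(3*n + v)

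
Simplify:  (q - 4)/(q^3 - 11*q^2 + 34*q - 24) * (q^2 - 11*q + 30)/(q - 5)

1/(q - 1)

Factor: q^3 - 11*q^2 + 34*q - 24 = (q - 1)*(q - 6)*(q - 4);  q^2 - 11*q + 30 = (q - 6)*(q - 5)
Cancel the common factors (q - 5), (q - 6), (q - 4).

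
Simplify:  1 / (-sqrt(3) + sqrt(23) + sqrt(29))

(-49*sqrt(3) - 3*sqrt(29) + 9*sqrt(23) + 2*sqrt(2001))/267

Group as (sqrt(23) + sqrt(29)) - sqrt(3); multiply by (sqrt(23) + sqrt(29)) + sqrt(3), then rationalise the remaining surd.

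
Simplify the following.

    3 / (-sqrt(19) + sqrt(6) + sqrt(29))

(-24*sqrt(19) - 6*sqrt(29) + 63*sqrt(6) + 3*sqrt(3306))/220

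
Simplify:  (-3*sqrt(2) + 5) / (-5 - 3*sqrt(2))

(-43 + 30*sqrt(2))/7

Multiply numerator and denominator by -5 + 3*sqrt(2).
Denominator becomes 7; numerator becomes -43 + 30*sqrt(2).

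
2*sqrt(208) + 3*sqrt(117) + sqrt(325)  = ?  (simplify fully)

2*sqrt(208) = 8*sqrt(13); 3*sqrt(117) = 9*sqrt(13); sqrt(325) = 5*sqrt(13)
Combine: (8 + 9 + 5)·sqrt(13) = 22*sqrt(13)

22*sqrt(13)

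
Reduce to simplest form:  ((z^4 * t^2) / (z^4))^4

t^8

Inside the bracket: t^2
Raise to the power 4: t^8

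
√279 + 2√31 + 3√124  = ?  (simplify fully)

√279 = 3*√31; 2√31 = 2*√31; 3√124 = 6*√31
Combine: (3 + 2 + 6)·√31 = 11*√31

11*√31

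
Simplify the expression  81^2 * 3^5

3^13

81^2 = 3^8; 3^5 = 3^5
Combine exponents: 3^13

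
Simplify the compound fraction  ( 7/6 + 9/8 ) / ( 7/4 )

Numerator: 7/6 + 9/8 = 55/24
Denominator: 7/4 = 7/4
Divide: (55/24) · (4/7) = 55/42

55/42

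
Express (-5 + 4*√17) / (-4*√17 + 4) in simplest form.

Multiply numerator and denominator by 4 + 4*√17.
Denominator becomes -256; numerator becomes -4*√17 + 252.

(-63 + √17)/64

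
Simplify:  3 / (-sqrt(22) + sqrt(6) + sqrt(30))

Group as (sqrt(6) + sqrt(30)) - sqrt(22); multiply by (sqrt(6) + sqrt(30)) + sqrt(22), then rationalise the remaining surd.

(-21*sqrt(22) - 3*sqrt(30) + 69*sqrt(6) + 18*sqrt(110))/262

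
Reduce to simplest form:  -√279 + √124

-√31

√279 = 3*√31; √124 = 2*√31
Combine: (-3 + 2)·√31 = -√31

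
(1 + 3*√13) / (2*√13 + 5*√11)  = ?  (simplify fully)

(-78 - 2*√13 + 5*√11 + 15*√143)/223

Multiply numerator and denominator by -5*√11 + 2*√13.
Denominator becomes -223; numerator becomes -15*√143 - 5*√11 + 2*√13 + 78.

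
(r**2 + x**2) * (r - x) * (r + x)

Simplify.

r**4 - x**4

Pair the conjugate factors: (r+x)(r-x) = r**2 - x**2, then repeat with the next factor.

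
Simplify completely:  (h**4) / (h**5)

Quotient: (h**-1)

1/h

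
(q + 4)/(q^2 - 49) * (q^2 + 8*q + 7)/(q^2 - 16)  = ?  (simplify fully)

Factor: q^2 - 49 = (q + 7)*(q - 7);  q^2 + 8*q + 7 = (q + 1)*(q + 7);  q^2 - 16 = (q - 4)*(q + 4)
Cancel the common factors (q + 7), (q + 4).

(q + 1)/(q^2 - 11*q + 28)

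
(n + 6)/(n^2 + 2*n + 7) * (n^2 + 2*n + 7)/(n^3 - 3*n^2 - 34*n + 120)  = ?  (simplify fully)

Factor: n^3 - 3*n^2 - 34*n + 120 = (n + 6)*(n - 5)*(n - 4)
Cancel the common factors (n^2 + 2*n + 7), (n + 6).

1/(n^2 - 9*n + 20)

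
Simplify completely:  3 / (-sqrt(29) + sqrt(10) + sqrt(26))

(-21*sqrt(29) + 39*sqrt(26) + 135*sqrt(10) + 12*sqrt(1885))/991

Group as (sqrt(10) + sqrt(26)) - sqrt(29); multiply by (sqrt(10) + sqrt(26)) + sqrt(29), then rationalise the remaining surd.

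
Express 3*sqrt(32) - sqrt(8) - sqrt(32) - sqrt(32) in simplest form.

3*sqrt(32) = 12*sqrt(2); sqrt(8) = 2*sqrt(2); sqrt(32) = 4*sqrt(2); sqrt(32) = 4*sqrt(2)
Combine: (12 - 2 - 4 - 4)·sqrt(2) = 2*sqrt(2)

2*sqrt(2)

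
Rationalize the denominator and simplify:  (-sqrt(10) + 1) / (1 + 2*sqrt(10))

(-7 + sqrt(10))/13

Multiply numerator and denominator by -2*sqrt(10) + 1.
Denominator becomes -39; numerator becomes -3*sqrt(10) + 21.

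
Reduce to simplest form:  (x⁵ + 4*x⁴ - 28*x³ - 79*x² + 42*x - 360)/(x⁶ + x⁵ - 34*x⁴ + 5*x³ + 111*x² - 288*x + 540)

Factor: x⁵ + 4*x⁴ - 28*x³ - 79*x² + 42*x - 360 = (x - 5)·(x + 4)·(x² - x + 3)·(x + 6);  x⁶ + x⁵ - 34*x⁴ + 5*x³ + 111*x² - 288*x + 540 = (x - 5)·(x - 2)·(x² - x + 3)·(x + 6)·(x + 3)
Cancel the common factors (x² - x + 3), (x - 5), (x + 6).

(x + 4)/(x² + x - 6)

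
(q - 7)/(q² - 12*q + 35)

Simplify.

1/(q - 5)

Factor: q² - 12*q + 35 = (q - 5)·(q - 7)
Cancel the common factor (q - 7).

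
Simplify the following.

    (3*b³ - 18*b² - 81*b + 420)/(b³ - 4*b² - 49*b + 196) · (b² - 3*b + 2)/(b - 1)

(3*b² + 9*b - 30)/(b + 7)

Factor: 3*b³ - 18*b² - 81*b + 420 = 3·(b - 7)·(b + 5)·(b - 4);  b³ - 4*b² - 49*b + 196 = (b - 4)·(b - 7)·(b + 7);  b² - 3*b + 2 = (b - 2)·(b - 1)
Cancel the common factors (b - 7), (b - 1), (b - 4).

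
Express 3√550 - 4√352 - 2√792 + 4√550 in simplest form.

3√550 = 15*√22; 4√352 = 16*√22; 2√792 = 12*√22; 4√550 = 20*√22
Combine: (15 - 16 - 12 + 20)·√22 = 7*√22

7*√22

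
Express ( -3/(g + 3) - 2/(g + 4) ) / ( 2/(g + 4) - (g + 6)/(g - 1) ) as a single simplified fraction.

Numerator: -3/(g + 3) - 2/(g + 4) = (-5*g - 18)/(g^2 + 7*g + 12)
Denominator: 2/(g + 4) - (g + 6)/(g - 1) = (-g^2 - 8*g - 26)/(g^2 + 3*g - 4)
Divide: ((-5*g - 18)/(g^2 + 7*g + 12)) · ((g^2 + 3*g - 4)/(-g^2 - 8*g - 26)) = (5*g^2 + 13*g - 18)/(g^3 + 11*g^2 + 50*g + 78)

(5*g^2 + 13*g - 18)/(g^3 + 11*g^2 + 50*g + 78)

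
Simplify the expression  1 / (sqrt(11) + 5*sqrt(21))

Multiply numerator and denominator by -5*sqrt(21) + sqrt(11).
Denominator becomes -514; numerator becomes -5*sqrt(21) + sqrt(11).

(-sqrt(11) + 5*sqrt(21))/514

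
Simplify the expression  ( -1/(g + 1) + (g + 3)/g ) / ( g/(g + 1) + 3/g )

Numerator: -1/(g + 1) + (g + 3)/g = (g^2 + 3*g + 3)/(g^2 + g)
Denominator: g/(g + 1) + 3/g = (g^2 + 3*g + 3)/(g^2 + g)
Divide: ((g^2 + 3*g + 3)/(g^2 + g)) · ((g^2 + g)/(g^2 + 3*g + 3)) = 1

1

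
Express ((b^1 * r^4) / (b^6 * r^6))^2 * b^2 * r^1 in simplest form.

Inside the bracket: (b^-5) * (r^-2)
Raise to the power 2: (b^-10) * (r^-4)
Multiply by b^2 * r^1: add exponents.

1/(b^8*r^3)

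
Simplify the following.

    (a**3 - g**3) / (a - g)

Factor as (a-b)(a**2+ab+b**2) with a=a, b=g.

a**2 + a*g + g**2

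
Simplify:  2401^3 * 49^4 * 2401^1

2401^3 = 7^12; 49^4 = 7^8; 2401^1 = 7^4
Combine exponents: 7^24

7^24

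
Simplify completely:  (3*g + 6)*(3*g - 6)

9*g^2 - 36

Product of conjugates: (P+Q)(P-Q) = P^2 - Q^2.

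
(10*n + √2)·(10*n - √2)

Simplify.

Product of conjugates: (P+Q)(P-Q) = P^2 - Q^2.

100*n² - 2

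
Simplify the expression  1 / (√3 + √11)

Multiply numerator and denominator by -√3 + √11.
Denominator becomes 8; numerator becomes -√3 + √11.

(-√3 + √11)/8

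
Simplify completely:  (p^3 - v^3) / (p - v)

p^2 + p*v + v^2

Apply the difference-of-cubes factorisation and cancel (p - v).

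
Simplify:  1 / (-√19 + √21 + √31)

Group as (√21 + √31) - √19; multiply by (√21 + √31) + √19, then rationalise the remaining surd.

(-33*√19 + 9*√31 + 29*√21 + 2*√12369)/1515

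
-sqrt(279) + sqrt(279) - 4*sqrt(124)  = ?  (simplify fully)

-8*sqrt(31)

sqrt(279) = 3*sqrt(31); sqrt(279) = 3*sqrt(31); 4*sqrt(124) = 8*sqrt(31)
Combine: (-3 + 3 - 8)·sqrt(31) = -8*sqrt(31)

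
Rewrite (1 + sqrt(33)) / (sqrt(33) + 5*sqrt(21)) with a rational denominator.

(-33 - sqrt(33) + 5*sqrt(21) + 15*sqrt(77))/492

Multiply numerator and denominator by -5*sqrt(21) + sqrt(33).
Denominator becomes -492; numerator becomes -15*sqrt(77) - 5*sqrt(21) + sqrt(33) + 33.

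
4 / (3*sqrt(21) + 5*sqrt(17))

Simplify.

Multiply numerator and denominator by -3*sqrt(21) + 5*sqrt(17).
Denominator becomes 236; numerator becomes -12*sqrt(21) + 20*sqrt(17).

(-3*sqrt(21) + 5*sqrt(17))/59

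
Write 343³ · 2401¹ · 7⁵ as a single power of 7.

7^18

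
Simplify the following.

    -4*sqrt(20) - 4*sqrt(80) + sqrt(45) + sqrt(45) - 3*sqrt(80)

-30*sqrt(5)

4*sqrt(20) = 8*sqrt(5); 4*sqrt(80) = 16*sqrt(5); sqrt(45) = 3*sqrt(5); sqrt(45) = 3*sqrt(5); 3*sqrt(80) = 12*sqrt(5)
Combine: (-8 - 16 + 3 + 3 - 12)·sqrt(5) = -30*sqrt(5)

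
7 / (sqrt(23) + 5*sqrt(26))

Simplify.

(-7*sqrt(23) + 35*sqrt(26))/627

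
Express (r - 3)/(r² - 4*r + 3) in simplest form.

1/(r - 1)

Factor: r² - 4*r + 3 = (r - 1)·(r - 3)
Cancel the common factor (r - 3).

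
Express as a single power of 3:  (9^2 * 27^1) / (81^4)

3^(-9)

9^2 = 3^4; 27^1 = 3^3; 81^4 = 3^16
Combine exponents: 3^(-9)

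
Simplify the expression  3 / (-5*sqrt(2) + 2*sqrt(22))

Multiply numerator and denominator by 5*sqrt(2) + 2*sqrt(22).
Denominator becomes 38; numerator becomes 15*sqrt(2) + 6*sqrt(22).

(15*sqrt(2) + 6*sqrt(22))/38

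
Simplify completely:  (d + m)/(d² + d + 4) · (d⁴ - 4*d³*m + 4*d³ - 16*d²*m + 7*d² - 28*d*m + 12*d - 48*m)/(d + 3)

Factor: d⁴ - 4*d³*m + 4*d³ - 16*d²*m + 7*d² - 28*d*m + 12*d - 48*m = (d - 4*m)·(d² + d + 4)·(d + 3)
Cancel the common factors (d² + d + 4), (d + 3).

d² - 3*d*m - 4*m²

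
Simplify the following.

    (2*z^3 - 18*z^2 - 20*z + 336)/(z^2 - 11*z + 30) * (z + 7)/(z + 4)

Factor: 2*z^3 - 18*z^2 - 20*z + 336 = 2*(z - 6)*(z + 4)*(z - 7);  z^2 - 11*z + 30 = (z - 6)*(z - 5)
Cancel the common factors (z - 6), (z + 4).

(2*z^2 - 98)/(z - 5)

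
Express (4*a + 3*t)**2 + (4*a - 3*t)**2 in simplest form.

Binomially expand both and collect terms in (4*a), (3*t).

32*a**2 + 18*t**2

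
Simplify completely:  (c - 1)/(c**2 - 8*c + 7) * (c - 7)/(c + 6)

Factor: c**2 - 8*c + 7 = (c - 1)*(c - 7)
Cancel the common factors (c - 7), (c - 1).

1/(c + 6)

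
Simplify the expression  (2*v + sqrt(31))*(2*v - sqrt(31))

4*v^2 - 31

Difference of squares with P = 2*v, Q = sqrt(31).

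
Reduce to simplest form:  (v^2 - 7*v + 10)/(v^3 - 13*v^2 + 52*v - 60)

Factor: v^2 - 7*v + 10 = (v - 2)*(v - 5);  v^3 - 13*v^2 + 52*v - 60 = (v - 5)*(v - 2)*(v - 6)
Cancel the common factors (v - 5), (v - 2).

1/(v - 6)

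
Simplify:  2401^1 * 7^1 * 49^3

2401^1 = 7^4; 7^1 = 7^1; 49^3 = 7^6
Combine exponents: 7^11

7^11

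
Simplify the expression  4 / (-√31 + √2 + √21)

(4*√31 + 6*√21 + 25*√2 + √1302)/13

Group as (√2 + √21) - √31; multiply by (√2 + √21) + √31, then rationalise the remaining surd.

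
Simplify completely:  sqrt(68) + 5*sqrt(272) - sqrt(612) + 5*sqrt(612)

sqrt(68) = 2*sqrt(17); 5*sqrt(272) = 20*sqrt(17); sqrt(612) = 6*sqrt(17); 5*sqrt(612) = 30*sqrt(17)
Combine: (2 + 20 - 6 + 30)·sqrt(17) = 46*sqrt(17)

46*sqrt(17)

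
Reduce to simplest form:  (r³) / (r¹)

r²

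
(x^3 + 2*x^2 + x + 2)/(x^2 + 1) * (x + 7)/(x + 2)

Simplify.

Factor: x^3 + 2*x^2 + x + 2 = (x + 2)*(x^2 + 1)
Cancel the common factors (x^2 + 1), (x + 2).

x + 7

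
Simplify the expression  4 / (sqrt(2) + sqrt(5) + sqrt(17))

(-14*sqrt(5) - 20*sqrt(2) + 2*sqrt(170) + 10*sqrt(17))/15

Group as (sqrt(5) + sqrt(17)) + sqrt(2); multiply by (sqrt(5) + sqrt(17)) - sqrt(2), then rationalise the remaining surd.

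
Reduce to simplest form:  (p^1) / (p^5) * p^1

p^(-3)

Quotient: (p^-4)
Multiply by p^1: add exponents.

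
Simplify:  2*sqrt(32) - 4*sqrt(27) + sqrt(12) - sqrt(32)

2*sqrt(32) = 8*sqrt(2); 4*sqrt(27) = 12*sqrt(3); sqrt(12) = 2*sqrt(3); sqrt(32) = 4*sqrt(2)

-10*sqrt(3) + 4*sqrt(2)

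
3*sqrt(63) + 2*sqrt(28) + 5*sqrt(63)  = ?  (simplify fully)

3*sqrt(63) = 9*sqrt(7); 2*sqrt(28) = 4*sqrt(7); 5*sqrt(63) = 15*sqrt(7)
Combine: (9 + 4 + 15)·sqrt(7) = 28*sqrt(7)

28*sqrt(7)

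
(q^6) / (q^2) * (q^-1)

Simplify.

Quotient: q^4
Multiply by (q^-1): add exponents.

q^3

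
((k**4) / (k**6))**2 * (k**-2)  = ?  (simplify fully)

k**(-6)

Inside the bracket: (k**-2)
Raise to the power 2: (k**-4)
Multiply by (k**-2): add exponents.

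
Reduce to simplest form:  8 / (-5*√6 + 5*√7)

(8*√6 + 8*√7)/5

Multiply numerator and denominator by 5*√6 + 5*√7.
Denominator becomes 25; numerator becomes 40*√6 + 40*√7.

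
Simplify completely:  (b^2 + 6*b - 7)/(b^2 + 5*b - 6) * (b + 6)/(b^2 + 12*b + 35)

Factor: b^2 + 6*b - 7 = (b + 7)*(b - 1);  b^2 + 5*b - 6 = (b - 1)*(b + 6);  b^2 + 12*b + 35 = (b + 7)*(b + 5)
Cancel the common factors (b - 1), (b + 6), (b + 7).

1/(b + 5)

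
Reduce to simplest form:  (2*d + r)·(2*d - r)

4*d² - r²

(2*d)^2 - (r)^2 = 4*d² - r².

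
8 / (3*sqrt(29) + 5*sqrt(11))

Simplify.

(-12*sqrt(29) + 20*sqrt(11))/7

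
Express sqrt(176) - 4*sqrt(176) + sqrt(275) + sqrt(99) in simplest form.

sqrt(176) = 4*sqrt(11); 4*sqrt(176) = 16*sqrt(11); sqrt(275) = 5*sqrt(11); sqrt(99) = 3*sqrt(11)
Combine: (4 - 16 + 5 + 3)·sqrt(11) = -4*sqrt(11)

-4*sqrt(11)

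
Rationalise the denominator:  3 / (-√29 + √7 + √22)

Group as (√7 + √22) - √29; multiply by (√7 + √22) + √29, then rationalise the remaining surd.

(21*√22 + 66*√7 + 3*√4466)/308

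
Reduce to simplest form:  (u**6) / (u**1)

u**5

Quotient: u**5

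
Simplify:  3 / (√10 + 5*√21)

Multiply numerator and denominator by -√10 + 5*√21.
Denominator becomes 515; numerator becomes -3*√10 + 15*√21.

(-3*√10 + 15*√21)/515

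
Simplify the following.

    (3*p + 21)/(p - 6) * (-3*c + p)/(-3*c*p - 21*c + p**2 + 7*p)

3/(p - 6)

Factor: 3*p + 21 = 3*(p + 7);  -3*c*p - 21*c + p**2 + 7*p = (-3*c + p)*(p + 7)
Cancel the common factors (p + 7), (-3*c + p).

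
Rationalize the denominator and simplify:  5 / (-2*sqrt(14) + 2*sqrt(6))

Multiply numerator and denominator by 2*sqrt(6) + 2*sqrt(14).
Denominator becomes -32; numerator becomes 10*sqrt(6) + 10*sqrt(14).

(-5*sqrt(14) - 5*sqrt(6))/16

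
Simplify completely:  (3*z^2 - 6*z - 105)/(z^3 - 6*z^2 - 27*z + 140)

Factor: 3*z^2 - 6*z - 105 = 3*(z + 5)*(z - 7);  z^3 - 6*z^2 - 27*z + 140 = (z + 5)*(z - 7)*(z - 4)
Cancel the common factors (z + 5), (z - 7).

3/(z - 4)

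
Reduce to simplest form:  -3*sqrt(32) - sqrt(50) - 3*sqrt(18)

-26*sqrt(2)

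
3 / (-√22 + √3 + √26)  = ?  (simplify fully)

Group as (√3 + √26) - √22; multiply by (√3 + √26) + √22, then rationalise the remaining surd.

(-21*√22 - 3*√26 + 135*√3 + 12*√429)/263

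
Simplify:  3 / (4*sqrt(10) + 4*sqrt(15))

(-3*sqrt(10) + 3*sqrt(15))/20

Multiply numerator and denominator by -4*sqrt(10) + 4*sqrt(15).
Denominator becomes 80; numerator becomes -12*sqrt(10) + 12*sqrt(15).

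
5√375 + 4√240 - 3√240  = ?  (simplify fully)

29*√15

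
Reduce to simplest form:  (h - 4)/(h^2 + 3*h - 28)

1/(h + 7)

Factor: h^2 + 3*h - 28 = (h + 7)*(h - 4)
Cancel the common factor (h - 4).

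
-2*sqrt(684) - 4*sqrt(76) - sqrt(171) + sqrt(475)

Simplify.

2*sqrt(684) = 12*sqrt(19); 4*sqrt(76) = 8*sqrt(19); sqrt(171) = 3*sqrt(19); sqrt(475) = 5*sqrt(19)
Combine: (-12 - 8 - 3 + 5)·sqrt(19) = -18*sqrt(19)

-18*sqrt(19)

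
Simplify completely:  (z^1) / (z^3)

z^(-2)

Quotient: (z^-2)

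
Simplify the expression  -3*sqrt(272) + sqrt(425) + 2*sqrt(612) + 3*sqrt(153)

14*sqrt(17)

3*sqrt(272) = 12*sqrt(17); sqrt(425) = 5*sqrt(17); 2*sqrt(612) = 12*sqrt(17); 3*sqrt(153) = 9*sqrt(17)
Combine: (-12 + 5 + 12 + 9)·sqrt(17) = 14*sqrt(17)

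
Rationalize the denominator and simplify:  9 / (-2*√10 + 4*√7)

Multiply numerator and denominator by 2*√10 + 4*√7.
Denominator becomes 72; numerator becomes 18*√10 + 36*√7.

(√10 + 2*√7)/4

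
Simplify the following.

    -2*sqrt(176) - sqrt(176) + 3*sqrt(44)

-6*sqrt(11)

2*sqrt(176) = 8*sqrt(11); sqrt(176) = 4*sqrt(11); 3*sqrt(44) = 6*sqrt(11)
Combine: (-8 - 4 + 6)·sqrt(11) = -6*sqrt(11)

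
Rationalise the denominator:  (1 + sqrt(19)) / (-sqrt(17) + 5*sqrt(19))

(sqrt(17) + sqrt(323) + 5*sqrt(19) + 95)/458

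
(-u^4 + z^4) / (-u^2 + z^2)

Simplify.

Difference of fourth powers: factor out (-u^2 + z^2).

u^2 + z^2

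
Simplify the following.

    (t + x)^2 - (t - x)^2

4*t*x

Binomially expand both and collect terms in t, x.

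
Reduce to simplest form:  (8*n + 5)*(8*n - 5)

64*n^2 - 25

Product of conjugates: (P+Q)(P-Q) = P^2 - Q^2.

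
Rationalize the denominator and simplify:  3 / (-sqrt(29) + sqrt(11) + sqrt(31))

(-39*sqrt(29) + 27*sqrt(31) + 147*sqrt(11) + 6*sqrt(9889))/1195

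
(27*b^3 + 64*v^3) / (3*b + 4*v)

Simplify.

Apply the sum-of-cubes factorisation and cancel (3*b + 4*v).

9*b^2 - 12*b*v + 16*v^2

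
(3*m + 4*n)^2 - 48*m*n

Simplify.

(3*m - 4*n)^2

After expansion: 9*m^2 - 24*m*n + 16*n^2 — a perfect-square trinomial.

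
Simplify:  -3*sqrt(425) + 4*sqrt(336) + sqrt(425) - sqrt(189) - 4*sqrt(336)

-10*sqrt(17) - 3*sqrt(21)

3*sqrt(425) = 15*sqrt(17); 4*sqrt(336) = 16*sqrt(21); sqrt(425) = 5*sqrt(17); sqrt(189) = 3*sqrt(21); 4*sqrt(336) = 16*sqrt(21)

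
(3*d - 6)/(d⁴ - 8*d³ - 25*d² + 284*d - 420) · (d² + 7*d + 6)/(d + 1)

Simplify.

3/(d² - 12*d + 35)

Factor: 3*d - 6 = 3·(d - 2);  d⁴ - 8*d³ - 25*d² + 284*d - 420 = (d - 2)·(d - 5)·(d + 6)·(d - 7);  d² + 7*d + 6 = (d + 1)·(d + 6)
Cancel the common factors (d + 6), (d + 1), (d - 2).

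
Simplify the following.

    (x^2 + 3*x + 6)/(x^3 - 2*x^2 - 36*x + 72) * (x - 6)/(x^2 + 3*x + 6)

Factor: x^3 - 2*x^2 - 36*x + 72 = (x - 2)*(x - 6)*(x + 6)
Cancel the common factors (x^2 + 3*x + 6), (x - 6).

1/(x^2 + 4*x - 12)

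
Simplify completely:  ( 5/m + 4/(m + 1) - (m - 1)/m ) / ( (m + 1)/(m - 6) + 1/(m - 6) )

(-m^3 + 15*m^2 - 48*m - 36)/(m^3 + 3*m^2 + 2*m)

Numerator: 5/m + 4/(m + 1) - (m - 1)/m = (-m^2 + 9*m + 6)/(m^2 + m)
Denominator: (m + 1)/(m - 6) + 1/(m - 6) = (m + 2)/(m - 6)
Divide: ((-m^2 + 9*m + 6)/(m^2 + m)) · ((m - 6)/(m + 2)) = (-m^3 + 15*m^2 - 48*m - 36)/(m^3 + 3*m^2 + 2*m)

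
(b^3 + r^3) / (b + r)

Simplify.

Factor as (a+b)(a^2-ab+b^2) with a=b, b=r.

b^2 - b*r + r^2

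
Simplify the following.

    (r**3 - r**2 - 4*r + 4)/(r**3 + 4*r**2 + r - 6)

Factor: r**3 - r**2 - 4*r + 4 = (r + 2)*(r - 2)*(r - 1);  r**3 + 4*r**2 + r - 6 = (r - 1)*(r + 2)*(r + 3)
Cancel the common factors (r - 1), (r + 2).

(r - 2)/(r + 3)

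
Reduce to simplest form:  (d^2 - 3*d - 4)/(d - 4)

Factor: d^2 - 3*d - 4 = (d - 4)*(d + 1)
Cancel the common factor (d - 4).

d + 1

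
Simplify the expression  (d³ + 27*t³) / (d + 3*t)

d² - 3*d*t + 9*t²

Factor as (a+b)(a^2-ab+b^2) with a=d, b=(3*t).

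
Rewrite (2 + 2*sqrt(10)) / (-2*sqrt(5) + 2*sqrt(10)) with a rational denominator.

(sqrt(5) + sqrt(10) + 5*sqrt(2) + 10)/5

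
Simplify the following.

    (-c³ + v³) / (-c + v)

v^3 - c^3 = (-c + v)(c² + c*v + v²).

c² + c*v + v²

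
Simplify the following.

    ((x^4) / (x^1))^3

Inside the bracket: x^3
Raise to the power 3: x^9

x^9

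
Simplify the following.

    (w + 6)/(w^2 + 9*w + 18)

1/(w + 3)

Factor: w^2 + 9*w + 18 = (w + 3)*(w + 6)
Cancel the common factor (w + 6).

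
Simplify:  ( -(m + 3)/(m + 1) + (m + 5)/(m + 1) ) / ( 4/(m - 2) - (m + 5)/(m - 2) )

(-2*m + 4)/(m**2 + 2*m + 1)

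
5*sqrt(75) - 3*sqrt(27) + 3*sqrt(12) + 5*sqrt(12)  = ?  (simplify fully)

32*sqrt(3)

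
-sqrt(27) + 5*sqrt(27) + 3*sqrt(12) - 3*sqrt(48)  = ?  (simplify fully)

sqrt(27) = 3*sqrt(3); 5*sqrt(27) = 15*sqrt(3); 3*sqrt(12) = 6*sqrt(3); 3*sqrt(48) = 12*sqrt(3)
Combine: (-3 + 15 + 6 - 12)·sqrt(3) = 6*sqrt(3)

6*sqrt(3)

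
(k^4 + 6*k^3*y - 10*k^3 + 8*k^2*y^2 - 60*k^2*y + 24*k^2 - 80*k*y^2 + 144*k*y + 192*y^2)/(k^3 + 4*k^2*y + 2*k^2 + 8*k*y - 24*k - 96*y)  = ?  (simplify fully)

Factor: k^4 + 6*k^3*y - 10*k^3 + 8*k^2*y^2 - 60*k^2*y + 24*k^2 - 80*k*y^2 + 144*k*y + 192*y^2 = (k - 6)*(k + 2*y)*(k - 4)*(k + 4*y);  k^3 + 4*k^2*y + 2*k^2 + 8*k*y - 24*k - 96*y = (k - 4)*(k + 4*y)*(k + 6)
Cancel the common factors (k - 4), (k + 4*y).

(k^2 + 2*k*y - 6*k - 12*y)/(k + 6)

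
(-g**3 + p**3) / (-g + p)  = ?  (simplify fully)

g**2 + g*p + p**2

Factor as (a-b)(a**2+ab+b**2) with a=p, b=g.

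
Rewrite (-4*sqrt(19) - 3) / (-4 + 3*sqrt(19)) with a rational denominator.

(-48 - 5*sqrt(19))/31

Multiply numerator and denominator by -3*sqrt(19) - 4.
Denominator becomes -155; numerator becomes 25*sqrt(19) + 240.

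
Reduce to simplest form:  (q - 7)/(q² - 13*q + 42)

1/(q - 6)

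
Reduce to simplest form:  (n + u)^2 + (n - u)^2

Only the even-power cross terms survive.

2*n^2 + 2*u^2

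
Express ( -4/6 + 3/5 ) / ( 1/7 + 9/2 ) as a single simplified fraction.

-14/975

Numerator: -4/6 + 3/5 = -1/15
Denominator: 1/7 + 9/2 = 65/14
Divide: (-1/15) · (14/65) = -14/975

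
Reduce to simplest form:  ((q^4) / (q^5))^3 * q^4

q

Inside the bracket: (q^-1)
Raise to the power 3: (q^-3)
Multiply by q^4: add exponents.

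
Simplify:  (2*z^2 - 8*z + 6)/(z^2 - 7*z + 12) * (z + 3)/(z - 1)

(2*z + 6)/(z - 4)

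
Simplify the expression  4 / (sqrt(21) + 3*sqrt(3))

(-2*sqrt(21) + 6*sqrt(3))/3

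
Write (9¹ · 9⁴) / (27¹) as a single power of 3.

9¹ = 3^2; 9⁴ = 3^8; 27¹ = 3^3
Combine exponents: 3^7

3^7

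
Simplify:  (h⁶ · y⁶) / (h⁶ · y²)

y⁴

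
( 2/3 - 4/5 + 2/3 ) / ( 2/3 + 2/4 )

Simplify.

Numerator: 2/3 - 4/5 + 2/3 = 8/15
Denominator: 2/3 + 2/4 = 7/6
Divide: (8/15) · (6/7) = 16/35

16/35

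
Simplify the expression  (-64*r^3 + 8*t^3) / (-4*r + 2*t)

16*r^2 + 8*r*t + 4*t^2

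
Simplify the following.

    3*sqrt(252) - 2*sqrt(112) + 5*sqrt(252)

3*sqrt(252) = 18*sqrt(7); 2*sqrt(112) = 8*sqrt(7); 5*sqrt(252) = 30*sqrt(7)
Combine: (18 - 8 + 30)·sqrt(7) = 40*sqrt(7)

40*sqrt(7)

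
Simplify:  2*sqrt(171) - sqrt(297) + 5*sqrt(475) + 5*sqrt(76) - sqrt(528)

-7*sqrt(33) + 41*sqrt(19)

2*sqrt(171) = 6*sqrt(19); sqrt(297) = 3*sqrt(33); 5*sqrt(475) = 25*sqrt(19); 5*sqrt(76) = 10*sqrt(19); sqrt(528) = 4*sqrt(33)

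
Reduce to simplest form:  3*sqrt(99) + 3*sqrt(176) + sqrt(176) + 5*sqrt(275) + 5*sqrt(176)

70*sqrt(11)

3*sqrt(99) = 9*sqrt(11); 3*sqrt(176) = 12*sqrt(11); sqrt(176) = 4*sqrt(11); 5*sqrt(275) = 25*sqrt(11); 5*sqrt(176) = 20*sqrt(11)
Combine: (9 + 12 + 4 + 25 + 20)·sqrt(11) = 70*sqrt(11)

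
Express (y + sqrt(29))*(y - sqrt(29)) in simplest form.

y**2 - 29

Product of conjugates: (P+Q)(P-Q) = P**2 - Q**2.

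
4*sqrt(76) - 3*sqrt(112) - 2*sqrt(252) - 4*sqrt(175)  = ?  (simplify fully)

4*sqrt(76) = 8*sqrt(19); 3*sqrt(112) = 12*sqrt(7); 2*sqrt(252) = 12*sqrt(7); 4*sqrt(175) = 20*sqrt(7)

-44*sqrt(7) + 8*sqrt(19)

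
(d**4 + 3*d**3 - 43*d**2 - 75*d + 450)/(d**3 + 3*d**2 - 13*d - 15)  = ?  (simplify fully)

(d**2 + d - 30)/(d + 1)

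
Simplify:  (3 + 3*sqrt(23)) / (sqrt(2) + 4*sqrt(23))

Multiply numerator and denominator by -sqrt(2) + 4*sqrt(23).
Denominator becomes 366; numerator becomes -3*sqrt(46) - 3*sqrt(2) + 12*sqrt(23) + 276.

(-sqrt(46) - sqrt(2) + 4*sqrt(23) + 92)/122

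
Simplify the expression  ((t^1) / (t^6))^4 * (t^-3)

Inside the bracket: (t^-5)
Raise to the power 4: (t^-20)
Multiply by (t^-3): add exponents.

t^(-23)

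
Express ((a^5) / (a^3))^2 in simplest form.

a^4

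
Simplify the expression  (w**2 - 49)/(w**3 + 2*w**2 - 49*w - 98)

1/(w + 2)

Factor: w**2 - 49 = (w - 7)*(w + 7);  w**3 + 2*w**2 - 49*w - 98 = (w - 7)*(w + 2)*(w + 7)
Cancel the common factors (w + 7), (w - 7).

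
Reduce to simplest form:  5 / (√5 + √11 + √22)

(-55*√10 - 15*√22 + 40*√11 + 70*√5)/92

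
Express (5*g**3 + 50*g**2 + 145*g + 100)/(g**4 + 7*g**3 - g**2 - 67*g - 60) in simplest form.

Factor: 5*g**3 + 50*g**2 + 145*g + 100 = 5*(g + 4)*(g + 1)*(g + 5);  g**4 + 7*g**3 - g**2 - 67*g - 60 = (g + 4)*(g + 1)*(g - 3)*(g + 5)
Cancel the common factors (g + 1), (g + 4), (g + 5).

5/(g - 3)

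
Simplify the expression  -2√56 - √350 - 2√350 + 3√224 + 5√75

2√56 = 4*√14; √350 = 5*√14; 2√350 = 10*√14; 3√224 = 12*√14; 5√75 = 25*√3

-7*√14 + 25*√3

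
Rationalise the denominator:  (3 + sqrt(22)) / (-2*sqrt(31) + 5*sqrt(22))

(6*sqrt(31) + 2*sqrt(682) + 15*sqrt(22) + 110)/426

Multiply numerator and denominator by 2*sqrt(31) + 5*sqrt(22).
Denominator becomes 426; numerator becomes 6*sqrt(31) + 2*sqrt(682) + 15*sqrt(22) + 110.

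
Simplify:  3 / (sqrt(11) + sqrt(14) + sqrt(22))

(-132*sqrt(7) + 9*sqrt(22) + 57*sqrt(14) + 75*sqrt(11))/607

Group as (sqrt(11) + sqrt(14)) + sqrt(22); multiply by (sqrt(11) + sqrt(14)) - sqrt(22), then rationalise the remaining surd.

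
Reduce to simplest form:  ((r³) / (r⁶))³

r^(-9)

Inside the bracket: (r^-3)
Raise to the power 3: (r^-9)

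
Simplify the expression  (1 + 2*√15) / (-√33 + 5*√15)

(√33 + 5*√15 + 6*√55 + 150)/342

Multiply numerator and denominator by √33 + 5*√15.
Denominator becomes 342; numerator becomes √33 + 5*√15 + 6*√55 + 150.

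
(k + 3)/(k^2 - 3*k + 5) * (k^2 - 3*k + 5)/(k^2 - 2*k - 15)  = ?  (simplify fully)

Factor: k^2 - 2*k - 15 = (k - 5)*(k + 3)
Cancel the common factors (k^2 - 3*k + 5), (k + 3).

1/(k - 5)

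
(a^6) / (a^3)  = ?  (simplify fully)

Quotient: a^3

a^3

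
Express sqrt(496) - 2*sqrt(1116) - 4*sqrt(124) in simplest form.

-16*sqrt(31)

sqrt(496) = 4*sqrt(31); 2*sqrt(1116) = 12*sqrt(31); 4*sqrt(124) = 8*sqrt(31)
Combine: (4 - 12 - 8)·sqrt(31) = -16*sqrt(31)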